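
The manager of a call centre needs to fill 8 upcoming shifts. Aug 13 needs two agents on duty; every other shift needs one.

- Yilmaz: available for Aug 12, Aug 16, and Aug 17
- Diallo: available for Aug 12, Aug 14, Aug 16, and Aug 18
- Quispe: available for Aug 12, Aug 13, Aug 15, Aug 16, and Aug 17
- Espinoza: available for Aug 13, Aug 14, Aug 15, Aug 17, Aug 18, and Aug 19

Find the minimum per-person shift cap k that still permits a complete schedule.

With 4 agents and 9 worker-slots to fill, someone must work at least ⌈9/4⌉ = 3 shifts, so k ≥ 3.
k = 3 works: Aug 12→Yilmaz, Aug 13→Quispe+Espinoza, Aug 14→Diallo, Aug 15→Quispe, Aug 16→Yilmaz, Aug 17→Yilmaz, Aug 18→Diallo, Aug 19→Espinoza.
Loads: Yilmaz 3, Diallo 2, Quispe 2, Espinoza 2 — all ≤ 3.

3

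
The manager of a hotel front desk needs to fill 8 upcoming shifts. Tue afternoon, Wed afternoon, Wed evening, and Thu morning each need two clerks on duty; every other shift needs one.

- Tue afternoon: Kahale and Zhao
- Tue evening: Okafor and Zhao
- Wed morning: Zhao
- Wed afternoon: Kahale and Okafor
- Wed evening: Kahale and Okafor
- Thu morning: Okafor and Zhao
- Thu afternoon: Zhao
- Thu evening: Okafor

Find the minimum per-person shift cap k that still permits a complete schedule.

5

With 3 clerks and 12 worker-slots to fill, someone must work at least ⌈12/3⌉ = 4 shifts, so k ≥ 4.
k = 4 is infeasible (exhaustive check).
k = 5 works: Tue afternoon→Kahale+Zhao, Tue evening→Okafor, Wed morning→Zhao, Wed afternoon→Kahale+Okafor, Wed evening→Kahale+Okafor, Thu morning→Okafor+Zhao, Thu afternoon→Zhao, Thu evening→Okafor.
Loads: Kahale 3, Okafor 5, Zhao 4 — all ≤ 5.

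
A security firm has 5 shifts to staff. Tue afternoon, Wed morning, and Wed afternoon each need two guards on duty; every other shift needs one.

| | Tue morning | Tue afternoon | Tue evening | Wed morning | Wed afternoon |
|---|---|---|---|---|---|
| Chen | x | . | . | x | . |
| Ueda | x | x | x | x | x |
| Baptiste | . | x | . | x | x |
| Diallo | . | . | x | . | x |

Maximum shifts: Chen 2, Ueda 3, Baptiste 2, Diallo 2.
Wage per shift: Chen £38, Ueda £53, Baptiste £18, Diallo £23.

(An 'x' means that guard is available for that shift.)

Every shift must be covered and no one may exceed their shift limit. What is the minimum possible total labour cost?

£264

Tue afternoon can only be covered by Ueda and Baptiste, so that assignment is forced.
Picking the cheapest available guard for each shift independently would cost £229, but that ignores the shift limits.
An optimal schedule: Tue morning→Chen, Tue afternoon→Baptiste+Ueda, Tue evening→Diallo, Wed morning→Baptiste+Chen, Wed afternoon→Diallo+Ueda.
Total: 38 + 18 + 53 + 23 + 18 + 38 + 23 + 53 = £264.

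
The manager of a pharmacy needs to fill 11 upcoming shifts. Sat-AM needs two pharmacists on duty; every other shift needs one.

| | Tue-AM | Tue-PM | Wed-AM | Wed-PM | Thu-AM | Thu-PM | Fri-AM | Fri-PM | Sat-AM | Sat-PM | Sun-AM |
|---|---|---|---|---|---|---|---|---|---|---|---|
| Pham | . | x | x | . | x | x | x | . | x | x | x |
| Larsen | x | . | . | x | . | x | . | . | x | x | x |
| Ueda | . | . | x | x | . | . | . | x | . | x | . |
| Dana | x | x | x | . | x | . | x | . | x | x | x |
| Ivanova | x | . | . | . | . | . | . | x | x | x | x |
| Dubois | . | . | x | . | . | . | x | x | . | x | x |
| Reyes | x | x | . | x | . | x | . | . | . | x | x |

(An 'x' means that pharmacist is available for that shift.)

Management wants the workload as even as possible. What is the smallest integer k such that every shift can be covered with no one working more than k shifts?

2

With 7 pharmacists and 12 worker-slots to fill, someone must work at least ⌈12/7⌉ = 2 shifts, so k ≥ 2.
k = 2 works: Tue-AM→Ivanova, Tue-PM→Pham, Wed-AM→Ueda, Wed-PM→Larsen, Thu-AM→Pham, Thu-PM→Larsen, Fri-AM→Dana, Fri-PM→Ueda, Sat-AM→Dana+Ivanova, Sat-PM→Dubois, Sun-AM→Dubois.
Loads: Pham 2, Larsen 2, Ueda 2, Dana 2, Ivanova 2, Dubois 2, Reyes 0 — all ≤ 2.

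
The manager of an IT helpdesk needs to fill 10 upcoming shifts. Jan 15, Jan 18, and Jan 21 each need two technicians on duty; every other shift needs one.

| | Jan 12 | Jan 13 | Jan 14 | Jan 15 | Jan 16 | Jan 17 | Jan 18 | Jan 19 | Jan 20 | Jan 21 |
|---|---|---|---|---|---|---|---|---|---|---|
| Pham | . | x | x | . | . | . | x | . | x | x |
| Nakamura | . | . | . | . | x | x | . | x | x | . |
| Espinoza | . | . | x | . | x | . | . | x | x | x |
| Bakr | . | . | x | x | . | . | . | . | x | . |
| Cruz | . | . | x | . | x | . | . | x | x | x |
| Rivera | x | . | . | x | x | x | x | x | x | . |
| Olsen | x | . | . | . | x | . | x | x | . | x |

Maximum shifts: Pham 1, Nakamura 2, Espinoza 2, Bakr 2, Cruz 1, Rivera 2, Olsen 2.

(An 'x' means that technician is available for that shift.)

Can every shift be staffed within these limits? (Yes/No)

No

Total capacity is 1+2+2+2+1+2+2 = 12 but 13 worker-slots are needed — infeasible.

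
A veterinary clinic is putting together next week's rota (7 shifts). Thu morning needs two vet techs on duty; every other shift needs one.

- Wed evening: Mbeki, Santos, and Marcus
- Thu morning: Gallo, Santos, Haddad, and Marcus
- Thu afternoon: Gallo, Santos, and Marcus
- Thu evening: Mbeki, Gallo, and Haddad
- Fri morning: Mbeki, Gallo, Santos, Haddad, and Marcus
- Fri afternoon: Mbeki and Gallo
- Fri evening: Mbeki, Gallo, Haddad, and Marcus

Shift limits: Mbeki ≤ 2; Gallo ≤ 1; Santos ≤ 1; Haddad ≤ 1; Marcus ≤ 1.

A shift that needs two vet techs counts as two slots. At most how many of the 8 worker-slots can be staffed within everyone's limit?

6

Total capacity across all vet techs is 2+1+1+1+1 = 6, and 8 slots are needed, so at most 6 can be filled.
An assignment achieving 6: Wed evening→Mbeki, Thu morning→Santos+Marcus, Thu afternoon→Gallo, Thu evening→Haddad, Fri afternoon→Mbeki.
Loads: Mbeki 2/2, Gallo 1/1, Santos 1/1, Haddad 1/1, Marcus 1/1.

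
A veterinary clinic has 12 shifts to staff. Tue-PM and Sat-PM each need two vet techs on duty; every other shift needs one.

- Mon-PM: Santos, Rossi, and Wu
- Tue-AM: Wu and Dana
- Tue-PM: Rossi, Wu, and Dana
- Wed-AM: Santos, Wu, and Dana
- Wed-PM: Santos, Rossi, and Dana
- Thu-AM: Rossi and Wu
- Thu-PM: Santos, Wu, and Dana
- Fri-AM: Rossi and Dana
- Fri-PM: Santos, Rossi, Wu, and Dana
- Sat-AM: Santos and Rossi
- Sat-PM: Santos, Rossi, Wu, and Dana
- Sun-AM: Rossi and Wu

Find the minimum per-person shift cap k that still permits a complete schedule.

4

With 4 vet techs and 14 worker-slots to fill, someone must work at least ⌈14/4⌉ = 4 shifts, so k ≥ 4.
k = 4 works: Mon-PM→Santos, Tue-AM→Wu, Tue-PM→Rossi+Wu, Wed-AM→Santos, Wed-PM→Santos, Thu-AM→Rossi, Thu-PM→Wu, Fri-AM→Rossi, Fri-PM→Dana, Sat-AM→Santos, Sat-PM→Wu+Dana, Sun-AM→Rossi.
Loads: Santos 4, Rossi 4, Wu 4, Dana 2 — all ≤ 4.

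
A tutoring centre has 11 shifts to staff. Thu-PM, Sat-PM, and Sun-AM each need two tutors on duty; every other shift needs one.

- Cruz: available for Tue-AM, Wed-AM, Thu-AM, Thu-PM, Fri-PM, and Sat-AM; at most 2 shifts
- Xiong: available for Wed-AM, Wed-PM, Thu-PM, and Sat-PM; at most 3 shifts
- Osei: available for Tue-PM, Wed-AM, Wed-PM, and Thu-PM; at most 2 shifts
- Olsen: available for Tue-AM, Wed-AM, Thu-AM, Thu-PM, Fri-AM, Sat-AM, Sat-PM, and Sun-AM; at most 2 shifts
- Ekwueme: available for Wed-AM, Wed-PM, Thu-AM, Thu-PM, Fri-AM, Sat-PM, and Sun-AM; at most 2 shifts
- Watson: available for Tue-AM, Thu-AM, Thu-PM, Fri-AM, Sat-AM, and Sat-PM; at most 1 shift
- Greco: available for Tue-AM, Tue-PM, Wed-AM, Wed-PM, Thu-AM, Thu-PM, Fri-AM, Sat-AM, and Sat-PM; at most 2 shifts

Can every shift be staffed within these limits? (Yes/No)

Yes

Fri-PM can only be covered by Cruz, so that assignment is forced.
Sun-AM can only be covered by Olsen and Ekwueme, so that assignment is forced.
One valid schedule: Tue-AM→Cruz, Tue-PM→Osei, Wed-AM→Xiong, Wed-PM→Xiong, Thu-AM→Ekwueme, Thu-PM→Osei+Greco, Fri-AM→Olsen, Fri-PM→Cruz, Sat-AM→Watson, Sat-PM→Xiong+Greco, Sun-AM→Olsen+Ekwueme.
Loads: Cruz 2/2, Xiong 3/3, Osei 2/2, Olsen 2/2, Ekwueme 2/2, Watson 1/1, Greco 2/2 — all within limits.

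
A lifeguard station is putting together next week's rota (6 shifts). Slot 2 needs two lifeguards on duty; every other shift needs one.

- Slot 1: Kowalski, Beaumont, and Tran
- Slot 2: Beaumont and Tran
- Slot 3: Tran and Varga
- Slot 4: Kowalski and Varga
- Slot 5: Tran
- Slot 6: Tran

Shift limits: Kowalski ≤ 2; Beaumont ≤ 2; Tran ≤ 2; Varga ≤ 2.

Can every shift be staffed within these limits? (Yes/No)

Total capacity is 8 and 7 slots are needed, so capacity alone doesn't rule it out.
Shifts {Slot 2, Slot 5, Slot 6} need 4 worker-slots in total, but the lifeguards available for any of those shifts (Beaumont and Tran) can supply at most 3 among them. So no valid schedule exists.

No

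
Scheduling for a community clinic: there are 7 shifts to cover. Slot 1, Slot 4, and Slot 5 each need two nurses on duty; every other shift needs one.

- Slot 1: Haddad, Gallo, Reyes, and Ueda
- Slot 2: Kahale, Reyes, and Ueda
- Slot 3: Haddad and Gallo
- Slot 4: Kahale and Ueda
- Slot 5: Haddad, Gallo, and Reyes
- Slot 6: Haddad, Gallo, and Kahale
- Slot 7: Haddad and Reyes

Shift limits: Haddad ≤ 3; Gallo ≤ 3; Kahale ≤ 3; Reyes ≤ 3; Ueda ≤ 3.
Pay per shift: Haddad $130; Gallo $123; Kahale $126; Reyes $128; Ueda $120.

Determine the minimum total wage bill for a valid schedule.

Slot 4 can only be covered by Kahale and Ueda, so that assignment is forced.
Picking the cheapest available nurse for each shift independently would cost $1234, but that ignores the shift limits.
An optimal schedule: Slot 1→Ueda+Gallo, Slot 2→Ueda, Slot 3→Gallo, Slot 4→Ueda+Kahale, Slot 5→Gallo+Reyes, Slot 6→Kahale, Slot 7→Reyes.
Total: 120 + 123 + 120 + 123 + 120 + 126 + 123 + 128 + 126 + 128 = $1237.

$1237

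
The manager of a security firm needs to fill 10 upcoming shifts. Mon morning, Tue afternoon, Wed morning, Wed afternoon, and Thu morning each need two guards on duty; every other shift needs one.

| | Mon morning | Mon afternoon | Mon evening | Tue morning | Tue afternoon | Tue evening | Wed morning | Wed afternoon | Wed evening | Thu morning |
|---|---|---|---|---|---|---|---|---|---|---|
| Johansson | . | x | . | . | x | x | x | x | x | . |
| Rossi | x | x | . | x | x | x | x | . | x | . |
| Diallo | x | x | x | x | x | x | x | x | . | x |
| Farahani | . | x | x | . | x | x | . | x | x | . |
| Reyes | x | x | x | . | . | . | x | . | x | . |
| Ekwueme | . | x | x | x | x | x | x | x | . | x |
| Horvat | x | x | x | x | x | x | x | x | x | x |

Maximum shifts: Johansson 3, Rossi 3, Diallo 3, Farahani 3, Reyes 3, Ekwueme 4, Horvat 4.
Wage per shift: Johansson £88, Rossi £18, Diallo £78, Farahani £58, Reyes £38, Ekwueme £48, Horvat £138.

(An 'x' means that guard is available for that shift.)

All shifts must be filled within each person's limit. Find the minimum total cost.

£690

Picking the cheapest available guard for each shift independently would cost £520, but that ignores the shift limits.
An optimal schedule: Mon morning→Rossi+Reyes, Mon afternoon→Farahani, Mon evening→Reyes, Tue morning→Rossi, Tue afternoon→Ekwueme+Farahani, Tue evening→Ekwueme, Wed morning→Reyes+Diallo, Wed afternoon→Ekwueme+Farahani, Wed evening→Rossi, Thu morning→Ekwueme+Diallo.
Total: 18 + 38 + 58 + 38 + 18 + 48 + 58 + 48 + 38 + 78 + 48 + 58 + 18 + 48 + 78 = £690.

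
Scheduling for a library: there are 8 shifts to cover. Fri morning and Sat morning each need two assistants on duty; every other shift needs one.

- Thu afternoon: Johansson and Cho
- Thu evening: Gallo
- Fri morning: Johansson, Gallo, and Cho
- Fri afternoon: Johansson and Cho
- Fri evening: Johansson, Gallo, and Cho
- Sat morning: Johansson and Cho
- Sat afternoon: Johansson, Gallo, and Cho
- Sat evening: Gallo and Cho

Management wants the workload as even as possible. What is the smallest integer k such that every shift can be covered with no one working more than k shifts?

4

With 3 assistants and 10 worker-slots to fill, someone must work at least ⌈10/3⌉ = 4 shifts, so k ≥ 4.
k = 4 works: Thu afternoon→Johansson, Thu evening→Gallo, Fri morning→Johansson+Gallo, Fri afternoon→Johansson, Fri evening→Gallo, Sat morning→Johansson+Cho, Sat afternoon→Cho, Sat evening→Gallo.
Loads: Johansson 4, Gallo 4, Cho 2 — all ≤ 4.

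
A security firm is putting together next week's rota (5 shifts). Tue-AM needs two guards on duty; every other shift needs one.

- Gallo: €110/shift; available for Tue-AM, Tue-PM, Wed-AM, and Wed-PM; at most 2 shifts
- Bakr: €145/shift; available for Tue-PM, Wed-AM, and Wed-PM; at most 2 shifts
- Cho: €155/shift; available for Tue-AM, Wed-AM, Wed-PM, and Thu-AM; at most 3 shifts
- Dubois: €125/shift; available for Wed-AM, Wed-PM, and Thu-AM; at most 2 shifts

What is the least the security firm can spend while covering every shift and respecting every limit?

€770

Tue-AM can only be covered by Gallo and Cho, so that assignment is forced.
Picking the cheapest available guard for each shift independently would cost €720, but that ignores the shift limits.
An optimal schedule: Tue-AM→Gallo+Cho, Tue-PM→Gallo, Wed-AM→Dubois, Wed-PM→Bakr, Thu-AM→Dubois.
Total: 110 + 155 + 110 + 125 + 145 + 125 = €770.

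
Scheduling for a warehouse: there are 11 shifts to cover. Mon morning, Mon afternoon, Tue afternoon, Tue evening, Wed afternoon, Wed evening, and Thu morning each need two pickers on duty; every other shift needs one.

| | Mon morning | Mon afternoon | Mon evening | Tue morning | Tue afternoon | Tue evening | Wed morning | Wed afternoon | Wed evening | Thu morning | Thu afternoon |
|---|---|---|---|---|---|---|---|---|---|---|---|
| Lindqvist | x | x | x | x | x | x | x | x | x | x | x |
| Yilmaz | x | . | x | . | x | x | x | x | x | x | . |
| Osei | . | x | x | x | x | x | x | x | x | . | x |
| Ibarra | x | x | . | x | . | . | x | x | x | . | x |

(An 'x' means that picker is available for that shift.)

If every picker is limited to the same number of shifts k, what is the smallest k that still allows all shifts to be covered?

5

With 4 pickers and 18 worker-slots to fill, someone must work at least ⌈18/4⌉ = 5 shifts, so k ≥ 5.
k = 5 works: Mon morning→Lindqvist+Yilmaz, Mon afternoon→Lindqvist+Osei, Mon evening→Lindqvist, Tue morning→Lindqvist, Tue afternoon→Yilmaz+Osei, Tue evening→Yilmaz+Osei, Wed morning→Ibarra, Wed afternoon→Yilmaz+Ibarra, Wed evening→Osei+Ibarra, Thu morning→Lindqvist+Yilmaz, Thu afternoon→Osei.
Loads: Lindqvist 5, Yilmaz 5, Osei 5, Ibarra 3 — all ≤ 5.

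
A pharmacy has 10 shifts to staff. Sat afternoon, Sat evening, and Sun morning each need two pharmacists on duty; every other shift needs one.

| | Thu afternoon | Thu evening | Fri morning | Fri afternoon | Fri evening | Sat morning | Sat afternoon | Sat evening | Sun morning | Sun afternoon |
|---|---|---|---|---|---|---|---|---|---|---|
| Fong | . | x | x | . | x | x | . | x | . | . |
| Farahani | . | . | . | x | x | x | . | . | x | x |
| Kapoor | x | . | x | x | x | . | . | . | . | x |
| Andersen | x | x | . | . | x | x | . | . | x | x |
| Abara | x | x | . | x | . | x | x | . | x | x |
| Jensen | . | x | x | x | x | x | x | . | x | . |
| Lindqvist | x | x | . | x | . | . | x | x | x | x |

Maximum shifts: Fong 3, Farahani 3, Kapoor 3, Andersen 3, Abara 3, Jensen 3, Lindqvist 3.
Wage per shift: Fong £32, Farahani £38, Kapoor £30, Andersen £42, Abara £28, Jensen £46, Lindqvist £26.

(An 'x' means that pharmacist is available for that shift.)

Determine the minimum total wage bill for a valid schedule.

Sat evening can only be covered by Fong and Lindqvist, so that assignment is forced.
Picking the cheapest available pharmacist for each shift independently would cost £358, but that ignores the shift limits.
An optimal schedule: Thu afternoon→Lindqvist, Thu evening→Abara, Fri morning→Kapoor, Fri afternoon→Kapoor, Fri evening→Fong, Sat morning→Fong, Sat afternoon→Lindqvist+Abara, Sat evening→Lindqvist+Fong, Sun morning→Abara+Farahani, Sun afternoon→Kapoor.
Total: 26 + 28 + 30 + 30 + 32 + 32 + 26 + 28 + 26 + 32 + 28 + 38 + 30 = £386.

£386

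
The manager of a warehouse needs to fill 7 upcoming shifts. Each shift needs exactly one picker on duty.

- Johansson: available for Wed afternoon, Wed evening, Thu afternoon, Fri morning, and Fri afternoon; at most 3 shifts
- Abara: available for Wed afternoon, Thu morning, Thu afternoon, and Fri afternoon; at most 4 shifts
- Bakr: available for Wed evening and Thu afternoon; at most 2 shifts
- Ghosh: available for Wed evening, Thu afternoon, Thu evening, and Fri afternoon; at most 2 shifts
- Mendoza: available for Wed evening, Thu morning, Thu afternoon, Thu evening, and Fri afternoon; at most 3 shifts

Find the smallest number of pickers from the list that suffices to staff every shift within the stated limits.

3

7 slots to fill and no one can take more than 4, so at least ⌈7/4⌉ = 2 pickers are needed.
No set of 2 pickers can cover every shift (each such set leaves at least one shift with no one available or exceeds a cap).
Johansson, Abara, and Ghosh alone can cover everything: Wed afternoon→Johansson, Wed evening→Johansson, Thu morning→Abara, Thu afternoon→Abara, Thu evening→Ghosh, Fri morning→Johansson, Fri afternoon→Abara.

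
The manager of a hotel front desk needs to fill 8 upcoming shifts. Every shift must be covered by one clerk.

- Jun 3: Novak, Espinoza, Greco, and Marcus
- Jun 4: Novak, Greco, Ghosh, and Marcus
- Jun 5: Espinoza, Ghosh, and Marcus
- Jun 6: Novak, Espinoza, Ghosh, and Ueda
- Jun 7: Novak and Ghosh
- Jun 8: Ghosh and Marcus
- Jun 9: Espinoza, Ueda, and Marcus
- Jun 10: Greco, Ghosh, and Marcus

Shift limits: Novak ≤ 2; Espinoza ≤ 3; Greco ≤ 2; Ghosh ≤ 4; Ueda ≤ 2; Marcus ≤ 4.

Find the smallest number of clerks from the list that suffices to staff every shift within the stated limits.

8 slots to fill and no one can take more than 4, so at least ⌈8/4⌉ = 2 clerks are needed.
Ghosh and Marcus alone can cover everything: Jun 3→Marcus, Jun 4→Ghosh, Jun 5→Ghosh, Jun 6→Ghosh, Jun 7→Ghosh, Jun 8→Marcus, Jun 9→Marcus, Jun 10→Marcus.

2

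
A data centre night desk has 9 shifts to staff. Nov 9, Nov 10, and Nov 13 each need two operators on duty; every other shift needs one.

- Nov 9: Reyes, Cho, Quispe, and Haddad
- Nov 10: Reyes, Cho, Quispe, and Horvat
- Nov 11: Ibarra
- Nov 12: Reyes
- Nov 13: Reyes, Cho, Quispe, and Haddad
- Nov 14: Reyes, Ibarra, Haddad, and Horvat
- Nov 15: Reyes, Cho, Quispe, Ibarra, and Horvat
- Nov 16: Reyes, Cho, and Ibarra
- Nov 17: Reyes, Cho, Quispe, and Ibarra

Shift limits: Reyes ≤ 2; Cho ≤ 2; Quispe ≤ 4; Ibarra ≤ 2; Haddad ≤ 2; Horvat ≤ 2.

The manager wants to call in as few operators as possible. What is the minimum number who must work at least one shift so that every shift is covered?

5

12 slots to fill and no one can take more than 4, so at least ⌈12/4⌉ = 3 operators are needed.
Any 4 operators together have capacity at most 4+2+2+2 = 10 < 12 slots, so 4 can never suffice.
Reyes, Cho, Quispe, Ibarra, and Haddad alone can cover everything: Nov 9→Quispe+Haddad, Nov 10→Reyes+Cho, Nov 11→Ibarra, Nov 12→Reyes, Nov 13→Quispe+Haddad, Nov 14→Ibarra, Nov 15→Quispe, Nov 16→Cho, Nov 17→Quispe.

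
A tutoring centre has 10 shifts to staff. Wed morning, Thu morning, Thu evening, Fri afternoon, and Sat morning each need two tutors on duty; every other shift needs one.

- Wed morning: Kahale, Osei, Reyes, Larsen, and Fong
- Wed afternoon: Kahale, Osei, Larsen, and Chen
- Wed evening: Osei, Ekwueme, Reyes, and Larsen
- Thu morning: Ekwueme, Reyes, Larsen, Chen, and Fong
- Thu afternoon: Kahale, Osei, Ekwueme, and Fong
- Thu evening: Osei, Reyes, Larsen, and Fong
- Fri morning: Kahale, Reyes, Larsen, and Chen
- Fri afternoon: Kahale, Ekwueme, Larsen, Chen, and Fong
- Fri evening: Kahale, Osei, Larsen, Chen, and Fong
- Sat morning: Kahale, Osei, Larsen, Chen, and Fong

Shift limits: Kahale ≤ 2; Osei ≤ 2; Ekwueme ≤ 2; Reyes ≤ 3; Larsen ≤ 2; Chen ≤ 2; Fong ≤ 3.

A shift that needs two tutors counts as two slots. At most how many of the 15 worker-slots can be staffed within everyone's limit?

Total capacity across all tutors is 2+2+2+3+2+2+3 = 16, and 15 slots are needed, so at most 15 can be filled.
An assignment achieving 15: Wed morning→Reyes+Larsen, Wed afternoon→Kahale, Wed evening→Osei, Thu morning→Ekwueme+Larsen, Thu afternoon→Kahale, Thu evening→Osei+Reyes, Fri morning→Reyes, Fri afternoon→Ekwueme+Chen, Fri evening→Fong, Sat morning→Chen+Fong.
Loads: Kahale 2/2, Osei 2/2, Ekwueme 2/2, Reyes 3/3, Larsen 2/2, Chen 2/2, Fong 2/3.

15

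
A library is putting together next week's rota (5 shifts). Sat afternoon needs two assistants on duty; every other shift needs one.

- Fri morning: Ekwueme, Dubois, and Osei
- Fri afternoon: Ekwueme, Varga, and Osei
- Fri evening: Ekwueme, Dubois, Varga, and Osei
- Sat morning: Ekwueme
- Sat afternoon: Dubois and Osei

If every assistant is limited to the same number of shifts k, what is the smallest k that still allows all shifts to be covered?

With 4 assistants and 6 worker-slots to fill, someone must work at least ⌈6/4⌉ = 2 shifts, so k ≥ 2.
k = 2 works: Fri morning→Ekwueme, Fri afternoon→Varga, Fri evening→Dubois, Sat morning→Ekwueme, Sat afternoon→Dubois+Osei.
Loads: Ekwueme 2, Dubois 2, Varga 1, Osei 1 — all ≤ 2.

2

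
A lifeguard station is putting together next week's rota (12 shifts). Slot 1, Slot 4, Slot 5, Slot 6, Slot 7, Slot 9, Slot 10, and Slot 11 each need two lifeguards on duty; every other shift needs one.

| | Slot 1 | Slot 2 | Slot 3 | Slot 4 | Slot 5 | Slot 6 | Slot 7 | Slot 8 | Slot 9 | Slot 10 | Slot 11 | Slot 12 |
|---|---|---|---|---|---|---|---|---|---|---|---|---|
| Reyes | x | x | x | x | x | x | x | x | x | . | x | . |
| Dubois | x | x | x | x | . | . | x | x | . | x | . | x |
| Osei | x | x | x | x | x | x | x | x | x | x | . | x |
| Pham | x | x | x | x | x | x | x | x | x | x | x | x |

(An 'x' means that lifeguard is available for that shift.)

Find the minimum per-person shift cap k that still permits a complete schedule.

With 4 lifeguards and 20 worker-slots to fill, someone must work at least ⌈20/4⌉ = 5 shifts, so k ≥ 5.
k = 5 works: Slot 1→Dubois+Pham, Slot 2→Reyes, Slot 3→Dubois, Slot 4→Dubois+Pham, Slot 5→Reyes+Osei, Slot 6→Reyes+Osei, Slot 7→Osei+Pham, Slot 8→Pham, Slot 9→Reyes+Osei, Slot 10→Dubois+Osei, Slot 11→Reyes+Pham, Slot 12→Dubois.
Loads: Reyes 5, Dubois 5, Osei 5, Pham 5 — all ≤ 5.

5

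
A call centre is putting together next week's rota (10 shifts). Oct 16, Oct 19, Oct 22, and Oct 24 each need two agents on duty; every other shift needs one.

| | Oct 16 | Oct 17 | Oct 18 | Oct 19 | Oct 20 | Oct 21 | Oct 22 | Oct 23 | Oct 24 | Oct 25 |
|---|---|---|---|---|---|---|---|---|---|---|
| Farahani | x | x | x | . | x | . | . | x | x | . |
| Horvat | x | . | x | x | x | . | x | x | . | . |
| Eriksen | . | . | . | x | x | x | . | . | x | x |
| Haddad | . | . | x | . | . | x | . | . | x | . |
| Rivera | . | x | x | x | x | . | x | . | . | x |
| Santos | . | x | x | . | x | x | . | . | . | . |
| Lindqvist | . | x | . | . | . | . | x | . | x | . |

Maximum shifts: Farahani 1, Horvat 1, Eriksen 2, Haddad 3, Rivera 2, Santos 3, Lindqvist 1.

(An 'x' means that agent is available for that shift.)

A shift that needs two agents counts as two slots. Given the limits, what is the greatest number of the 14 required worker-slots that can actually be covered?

Total capacity across all agents is 1+1+2+3+2+3+1 = 13, and 14 slots are needed, so at most 13 can be filled.
Shifts {Oct 16, Oct 23} need 3 slots but only Farahani and Horvat are available for them, supplying at most 2 — so at least 1 slot must go unfilled.
An assignment achieving 12: Oct 16→Farahani+Horvat, Oct 17→Santos, Oct 18→Haddad, Oct 19→Eriksen+Rivera, Oct 20→Santos, Oct 21→Haddad, Oct 22→Rivera+Lindqvist, Oct 24→Haddad, Oct 25→Eriksen.
Loads: Farahani 1/1, Horvat 1/1, Eriksen 2/2, Haddad 3/3, Rivera 2/2, Santos 2/3, Lindqvist 1/1.

12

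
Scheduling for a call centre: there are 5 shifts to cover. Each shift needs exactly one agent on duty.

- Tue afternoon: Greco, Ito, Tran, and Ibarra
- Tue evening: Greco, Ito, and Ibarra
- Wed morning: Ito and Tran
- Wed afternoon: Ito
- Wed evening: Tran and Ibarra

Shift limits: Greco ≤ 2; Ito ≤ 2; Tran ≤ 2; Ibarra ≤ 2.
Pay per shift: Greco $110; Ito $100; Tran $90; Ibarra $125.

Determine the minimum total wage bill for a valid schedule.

Wed afternoon can only be covered by Ito, so that assignment is forced.
Picking the cheapest available agent for each shift independently would cost $470, but that ignores the shift limits.
An optimal schedule: Tue afternoon→Greco, Tue evening→Ito, Wed morning→Tran, Wed afternoon→Ito, Wed evening→Tran.
Total: 110 + 100 + 90 + 100 + 90 = $490.

$490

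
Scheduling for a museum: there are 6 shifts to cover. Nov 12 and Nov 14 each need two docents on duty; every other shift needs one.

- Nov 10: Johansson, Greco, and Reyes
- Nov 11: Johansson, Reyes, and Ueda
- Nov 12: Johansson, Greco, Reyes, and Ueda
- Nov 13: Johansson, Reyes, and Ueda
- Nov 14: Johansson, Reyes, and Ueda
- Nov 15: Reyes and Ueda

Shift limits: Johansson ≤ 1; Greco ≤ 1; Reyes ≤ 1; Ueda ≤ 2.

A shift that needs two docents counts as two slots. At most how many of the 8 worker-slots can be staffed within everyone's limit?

Total capacity across all docents is 1+1+1+2 = 5, and 8 slots are needed, so at most 5 can be filled.
An assignment achieving 5: Nov 10→Johansson, Nov 11→Ueda, Nov 12→Greco, Nov 13→Ueda, Nov 15→Reyes.
Loads: Johansson 1/1, Greco 1/1, Reyes 1/1, Ueda 2/2.

5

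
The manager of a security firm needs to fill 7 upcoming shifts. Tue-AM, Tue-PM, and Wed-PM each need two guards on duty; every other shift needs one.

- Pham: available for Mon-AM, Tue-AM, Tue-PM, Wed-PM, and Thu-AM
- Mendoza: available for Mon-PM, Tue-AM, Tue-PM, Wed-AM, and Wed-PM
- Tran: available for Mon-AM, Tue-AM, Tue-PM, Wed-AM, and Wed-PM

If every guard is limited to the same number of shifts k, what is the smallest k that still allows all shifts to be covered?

4

With 3 guards and 10 worker-slots to fill, someone must work at least ⌈10/3⌉ = 4 shifts, so k ≥ 4.
k = 4 works: Mon-AM→Pham, Mon-PM→Mendoza, Tue-AM→Pham+Mendoza, Tue-PM→Pham+Tran, Wed-AM→Mendoza, Wed-PM→Mendoza+Tran, Thu-AM→Pham.
Loads: Pham 4, Mendoza 4, Tran 2 — all ≤ 4.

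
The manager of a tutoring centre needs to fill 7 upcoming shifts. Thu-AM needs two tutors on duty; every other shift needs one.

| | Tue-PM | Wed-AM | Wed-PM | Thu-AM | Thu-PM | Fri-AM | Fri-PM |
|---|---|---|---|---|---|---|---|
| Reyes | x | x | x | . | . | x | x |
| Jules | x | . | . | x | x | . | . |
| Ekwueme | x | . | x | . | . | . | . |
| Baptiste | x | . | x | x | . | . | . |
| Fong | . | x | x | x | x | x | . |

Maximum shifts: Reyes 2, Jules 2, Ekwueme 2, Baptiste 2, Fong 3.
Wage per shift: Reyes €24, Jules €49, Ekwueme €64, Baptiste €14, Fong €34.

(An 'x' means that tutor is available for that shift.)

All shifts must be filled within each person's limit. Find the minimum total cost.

Fri-PM can only be covered by Reyes, so that assignment is forced.
Picking the cheapest available tutor for each shift independently would cost €182, but that ignores the shift limits.
An optimal schedule: Tue-PM→Jules, Wed-AM→Reyes, Wed-PM→Baptiste, Thu-AM→Baptiste+Fong, Thu-PM→Fong, Fri-AM→Fong, Fri-PM→Reyes.
Total: 49 + 24 + 14 + 14 + 34 + 34 + 34 + 24 = €227.

€227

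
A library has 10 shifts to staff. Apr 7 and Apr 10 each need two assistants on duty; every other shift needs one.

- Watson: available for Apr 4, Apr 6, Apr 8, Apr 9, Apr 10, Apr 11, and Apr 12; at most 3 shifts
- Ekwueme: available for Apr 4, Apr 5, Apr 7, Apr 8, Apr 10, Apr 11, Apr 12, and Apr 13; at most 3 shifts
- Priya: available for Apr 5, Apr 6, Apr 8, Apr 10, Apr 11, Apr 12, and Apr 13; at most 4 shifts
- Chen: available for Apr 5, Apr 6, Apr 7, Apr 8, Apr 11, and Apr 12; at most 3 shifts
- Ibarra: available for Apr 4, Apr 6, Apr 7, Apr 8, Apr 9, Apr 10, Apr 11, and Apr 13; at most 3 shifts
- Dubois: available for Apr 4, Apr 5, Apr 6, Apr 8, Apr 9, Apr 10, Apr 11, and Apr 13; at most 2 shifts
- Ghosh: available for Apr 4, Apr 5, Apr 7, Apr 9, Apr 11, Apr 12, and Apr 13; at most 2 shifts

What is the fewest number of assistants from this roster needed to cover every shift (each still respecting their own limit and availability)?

12 slots to fill and no one can take more than 4, so at least ⌈12/4⌉ = 3 assistants are needed.
Any 3 assistants together have capacity at most 4+3+3 = 10 < 12 slots, so 3 can never suffice.
Watson, Ekwueme, Priya, and Chen alone can cover everything: Apr 4→Watson, Apr 5→Ekwueme, Apr 6→Priya, Apr 7→Ekwueme+Chen, Apr 8→Priya, Apr 9→Watson, Apr 10→Watson+Priya, Apr 11→Priya, Apr 12→Chen, Apr 13→Ekwueme.

4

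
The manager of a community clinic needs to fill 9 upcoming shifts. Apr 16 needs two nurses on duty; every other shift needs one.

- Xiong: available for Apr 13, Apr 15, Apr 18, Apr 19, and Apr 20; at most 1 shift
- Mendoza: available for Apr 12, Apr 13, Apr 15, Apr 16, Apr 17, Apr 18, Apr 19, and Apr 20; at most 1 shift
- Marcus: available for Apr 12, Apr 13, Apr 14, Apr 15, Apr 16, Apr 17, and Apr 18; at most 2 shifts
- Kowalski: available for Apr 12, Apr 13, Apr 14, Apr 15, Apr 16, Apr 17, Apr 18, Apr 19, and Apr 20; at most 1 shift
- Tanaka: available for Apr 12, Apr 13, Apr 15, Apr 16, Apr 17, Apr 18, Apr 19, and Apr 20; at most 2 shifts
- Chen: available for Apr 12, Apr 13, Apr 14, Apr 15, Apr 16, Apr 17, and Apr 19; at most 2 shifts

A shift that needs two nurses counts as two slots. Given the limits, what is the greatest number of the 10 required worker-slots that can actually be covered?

9

Total capacity across all nurses is 1+1+2+1+2+2 = 9, and 10 slots are needed, so at most 9 can be filled.
An assignment achieving 9: Apr 12→Mendoza, Apr 13→Chen, Apr 14→Marcus, Apr 16→Marcus+Kowalski, Apr 17→Tanaka, Apr 18→Tanaka, Apr 19→Chen, Apr 20→Xiong.
Loads: Xiong 1/1, Mendoza 1/1, Marcus 2/2, Kowalski 1/1, Tanaka 2/2, Chen 2/2.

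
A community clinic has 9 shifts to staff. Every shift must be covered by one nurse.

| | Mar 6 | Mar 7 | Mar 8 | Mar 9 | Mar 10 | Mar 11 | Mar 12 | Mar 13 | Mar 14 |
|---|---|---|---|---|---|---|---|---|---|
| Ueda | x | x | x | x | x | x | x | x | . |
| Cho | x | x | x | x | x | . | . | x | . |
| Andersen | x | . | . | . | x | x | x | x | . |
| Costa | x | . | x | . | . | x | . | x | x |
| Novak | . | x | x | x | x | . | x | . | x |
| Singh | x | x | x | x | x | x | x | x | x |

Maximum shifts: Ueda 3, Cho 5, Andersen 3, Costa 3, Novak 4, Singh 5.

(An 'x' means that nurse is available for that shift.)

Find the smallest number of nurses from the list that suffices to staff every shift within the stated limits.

9 slots to fill and no one can take more than 5, so at least ⌈9/5⌉ = 2 nurses are needed.
Cho and Singh alone can cover everything: Mar 6→Cho, Mar 7→Cho, Mar 8→Cho, Mar 9→Cho, Mar 10→Cho, Mar 11→Singh, Mar 12→Singh, Mar 13→Singh, Mar 14→Singh.

2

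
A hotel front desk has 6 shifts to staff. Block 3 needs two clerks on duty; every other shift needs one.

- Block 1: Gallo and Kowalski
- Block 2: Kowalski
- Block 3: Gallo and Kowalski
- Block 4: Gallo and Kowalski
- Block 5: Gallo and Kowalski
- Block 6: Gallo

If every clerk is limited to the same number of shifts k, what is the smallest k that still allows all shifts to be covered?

With 2 clerks and 7 worker-slots to fill, someone must work at least ⌈7/2⌉ = 4 shifts, so k ≥ 4.
k = 4 works: Block 1→Gallo, Block 2→Kowalski, Block 3→Gallo+Kowalski, Block 4→Gallo, Block 5→Kowalski, Block 6→Gallo.
Loads: Gallo 4, Kowalski 3 — all ≤ 4.

4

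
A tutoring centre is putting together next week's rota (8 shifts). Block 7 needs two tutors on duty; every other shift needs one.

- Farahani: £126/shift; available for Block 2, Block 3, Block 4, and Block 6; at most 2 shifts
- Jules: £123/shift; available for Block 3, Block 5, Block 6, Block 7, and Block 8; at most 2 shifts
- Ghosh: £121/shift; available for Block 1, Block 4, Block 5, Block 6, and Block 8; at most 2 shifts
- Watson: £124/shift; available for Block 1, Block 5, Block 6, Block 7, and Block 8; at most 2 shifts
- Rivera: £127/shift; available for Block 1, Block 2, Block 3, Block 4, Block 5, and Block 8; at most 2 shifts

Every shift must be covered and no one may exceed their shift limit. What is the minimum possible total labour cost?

£1115

Block 7 can only be covered by Jules and Watson, so that assignment is forced.
Picking the cheapest available tutor for each shift independently would cost £1101, but that ignores the shift limits.
An optimal schedule: Block 1→Ghosh, Block 2→Farahani, Block 3→Farahani, Block 4→Ghosh, Block 5→Jules, Block 6→Watson, Block 7→Jules+Watson, Block 8→Rivera.
Total: 121 + 126 + 126 + 121 + 123 + 124 + 123 + 124 + 127 = £1115.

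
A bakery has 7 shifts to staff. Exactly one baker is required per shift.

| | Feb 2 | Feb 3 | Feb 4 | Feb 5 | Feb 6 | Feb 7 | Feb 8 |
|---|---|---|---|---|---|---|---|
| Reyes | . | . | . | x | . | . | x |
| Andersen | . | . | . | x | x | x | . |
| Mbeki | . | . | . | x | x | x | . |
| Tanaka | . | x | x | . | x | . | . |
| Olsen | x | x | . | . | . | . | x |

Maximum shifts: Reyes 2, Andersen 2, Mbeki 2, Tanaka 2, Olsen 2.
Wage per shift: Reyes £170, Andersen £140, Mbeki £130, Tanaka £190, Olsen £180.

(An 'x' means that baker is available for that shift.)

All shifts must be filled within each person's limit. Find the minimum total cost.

Feb 2 can only be covered by Olsen, so that assignment is forced.
Feb 4 can only be covered by Tanaka, so that assignment is forced.
Picking the cheapest available baker for each shift independently would cost £1110, but that ignores the shift limits.
An optimal schedule: Feb 2→Olsen, Feb 3→Olsen, Feb 4→Tanaka, Feb 5→Mbeki, Feb 6→Andersen, Feb 7→Mbeki, Feb 8→Reyes.
Total: 180 + 180 + 190 + 130 + 140 + 130 + 170 = £1120.

£1120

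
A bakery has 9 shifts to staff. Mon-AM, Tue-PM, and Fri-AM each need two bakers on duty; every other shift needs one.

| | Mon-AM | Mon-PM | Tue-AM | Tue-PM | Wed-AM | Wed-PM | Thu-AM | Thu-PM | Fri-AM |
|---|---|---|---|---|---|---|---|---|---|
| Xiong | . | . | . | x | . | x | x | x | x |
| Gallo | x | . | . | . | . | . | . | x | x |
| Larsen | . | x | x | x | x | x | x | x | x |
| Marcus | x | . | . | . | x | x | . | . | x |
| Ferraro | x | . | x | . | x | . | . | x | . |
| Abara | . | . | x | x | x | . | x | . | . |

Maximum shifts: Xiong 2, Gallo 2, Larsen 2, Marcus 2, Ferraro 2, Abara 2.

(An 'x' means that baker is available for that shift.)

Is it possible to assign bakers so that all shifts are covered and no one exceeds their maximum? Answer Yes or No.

Yes

Mon-PM can only be covered by Larsen, so that assignment is forced.
One valid schedule: Mon-AM→Gallo+Marcus, Mon-PM→Larsen, Tue-AM→Larsen, Tue-PM→Xiong+Abara, Wed-AM→Ferraro, Wed-PM→Xiong, Thu-AM→Abara, Thu-PM→Ferraro, Fri-AM→Gallo+Marcus.
Loads: Xiong 2/2, Gallo 2/2, Larsen 2/2, Marcus 2/2, Ferraro 2/2, Abara 2/2 — all within limits.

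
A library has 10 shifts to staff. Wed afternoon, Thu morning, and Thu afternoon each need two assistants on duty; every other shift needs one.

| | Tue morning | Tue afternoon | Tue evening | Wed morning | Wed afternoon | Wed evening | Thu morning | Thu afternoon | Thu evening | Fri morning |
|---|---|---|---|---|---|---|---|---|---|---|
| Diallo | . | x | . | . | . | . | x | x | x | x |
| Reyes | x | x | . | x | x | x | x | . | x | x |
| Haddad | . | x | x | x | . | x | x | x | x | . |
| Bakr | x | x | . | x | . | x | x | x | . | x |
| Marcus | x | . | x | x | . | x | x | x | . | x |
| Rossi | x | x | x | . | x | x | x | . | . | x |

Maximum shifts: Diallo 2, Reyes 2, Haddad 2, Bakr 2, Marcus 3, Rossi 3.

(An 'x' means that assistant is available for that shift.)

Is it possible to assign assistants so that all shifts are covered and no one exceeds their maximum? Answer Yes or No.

Wed afternoon can only be covered by Reyes and Rossi, so that assignment is forced.
One valid schedule: Tue morning→Reyes, Tue afternoon→Diallo, Tue evening→Haddad, Wed morning→Haddad, Wed afternoon→Reyes+Rossi, Wed evening→Bakr, Thu morning→Marcus+Rossi, Thu afternoon→Bakr+Marcus, Thu evening→Diallo, Fri morning→Marcus.
Loads: Diallo 2/2, Reyes 2/2, Haddad 2/2, Bakr 2/2, Marcus 3/3, Rossi 2/3 — all within limits.

Yes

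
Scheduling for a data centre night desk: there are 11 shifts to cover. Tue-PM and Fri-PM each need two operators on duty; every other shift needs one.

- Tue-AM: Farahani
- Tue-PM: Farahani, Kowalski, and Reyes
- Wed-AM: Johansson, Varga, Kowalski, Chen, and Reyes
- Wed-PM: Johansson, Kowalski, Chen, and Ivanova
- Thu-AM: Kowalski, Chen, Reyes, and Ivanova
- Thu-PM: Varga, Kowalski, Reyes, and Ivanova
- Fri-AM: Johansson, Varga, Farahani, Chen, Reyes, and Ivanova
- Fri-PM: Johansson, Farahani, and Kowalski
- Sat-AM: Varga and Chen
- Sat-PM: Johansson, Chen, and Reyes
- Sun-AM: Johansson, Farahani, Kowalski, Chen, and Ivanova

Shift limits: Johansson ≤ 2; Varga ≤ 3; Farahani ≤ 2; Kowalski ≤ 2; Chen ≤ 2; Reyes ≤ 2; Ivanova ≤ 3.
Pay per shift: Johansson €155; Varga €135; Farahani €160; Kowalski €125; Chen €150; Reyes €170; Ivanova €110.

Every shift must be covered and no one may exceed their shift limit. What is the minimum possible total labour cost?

€1760

Tue-AM can only be covered by Farahani, so that assignment is forced.
Picking the cheapest available operator for each shift independently would cost €1685, but that ignores the shift limits.
An optimal schedule: Tue-AM→Farahani, Tue-PM→Kowalski+Farahani, Wed-AM→Varga, Wed-PM→Ivanova, Thu-AM→Ivanova, Thu-PM→Ivanova, Fri-AM→Varga, Fri-PM→Kowalski+Johansson, Sat-AM→Varga, Sat-PM→Chen, Sun-AM→Chen.
Total: 160 + 125 + 160 + 135 + 110 + 110 + 110 + 135 + 125 + 155 + 135 + 150 + 150 = €1760.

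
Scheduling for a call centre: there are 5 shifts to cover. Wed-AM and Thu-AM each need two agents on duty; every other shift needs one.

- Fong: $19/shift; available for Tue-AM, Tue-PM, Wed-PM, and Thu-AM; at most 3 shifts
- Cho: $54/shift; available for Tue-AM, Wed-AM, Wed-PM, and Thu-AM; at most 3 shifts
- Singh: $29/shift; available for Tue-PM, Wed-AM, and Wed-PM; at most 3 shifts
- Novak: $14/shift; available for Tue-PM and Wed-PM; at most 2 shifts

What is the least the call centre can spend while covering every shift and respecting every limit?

$203

Wed-AM can only be covered by Cho and Singh, so that assignment is forced.
Thu-AM can only be covered by Fong and Cho, so that assignment is forced.
Picking the cheapest available agent for each shift independently would cost $203, and that bound is achievable.
An optimal schedule: Tue-AM→Fong, Tue-PM→Novak, Wed-AM→Singh+Cho, Wed-PM→Novak, Thu-AM→Fong+Cho.
Total: 19 + 14 + 29 + 54 + 14 + 19 + 54 = $203.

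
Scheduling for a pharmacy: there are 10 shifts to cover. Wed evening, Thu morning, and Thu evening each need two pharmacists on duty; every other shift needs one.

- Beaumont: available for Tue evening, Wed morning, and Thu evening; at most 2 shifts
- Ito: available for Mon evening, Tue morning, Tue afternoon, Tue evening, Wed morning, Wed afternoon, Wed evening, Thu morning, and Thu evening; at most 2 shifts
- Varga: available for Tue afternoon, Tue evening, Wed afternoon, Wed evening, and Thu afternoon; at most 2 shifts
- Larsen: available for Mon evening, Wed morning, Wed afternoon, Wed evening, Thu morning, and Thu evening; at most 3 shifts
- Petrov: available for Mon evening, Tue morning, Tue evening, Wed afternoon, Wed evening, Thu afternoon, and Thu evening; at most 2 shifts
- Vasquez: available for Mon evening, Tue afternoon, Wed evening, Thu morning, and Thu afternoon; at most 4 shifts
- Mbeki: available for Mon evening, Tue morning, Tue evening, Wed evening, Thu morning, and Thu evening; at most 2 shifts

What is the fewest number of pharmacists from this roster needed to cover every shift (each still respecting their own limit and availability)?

13 slots to fill and no one can take more than 4, so at least ⌈13/4⌉ = 4 pharmacists are needed.
Any 4 pharmacists together have capacity at most 4+3+2+2 = 11 < 13 slots, so 4 can never suffice.
Beaumont, Ito, Varga, Larsen, and Vasquez alone can cover everything: Mon evening→Vasquez, Tue morning→Ito, Tue afternoon→Vasquez, Tue evening→Beaumont, Wed morning→Beaumont, Wed afternoon→Varga, Wed evening→Larsen+Vasquez, Thu morning→Larsen+Vasquez, Thu afternoon→Varga, Thu evening→Ito+Larsen.

5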